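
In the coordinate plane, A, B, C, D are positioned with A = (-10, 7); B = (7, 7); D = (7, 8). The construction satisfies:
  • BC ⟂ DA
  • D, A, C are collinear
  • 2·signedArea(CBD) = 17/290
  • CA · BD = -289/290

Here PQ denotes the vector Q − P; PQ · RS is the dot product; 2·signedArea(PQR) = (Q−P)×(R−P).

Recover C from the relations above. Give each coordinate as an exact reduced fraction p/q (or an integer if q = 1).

C = (2013/290, 2319/290)

1. C_x = 2013/290  [D, A, C are collinear ∩ BC ⟂ DA]
2. C_y = 2319/290  [D, A, C are collinear ∩ BC ⟂ DA]
   → C = (2013/290, 2319/290)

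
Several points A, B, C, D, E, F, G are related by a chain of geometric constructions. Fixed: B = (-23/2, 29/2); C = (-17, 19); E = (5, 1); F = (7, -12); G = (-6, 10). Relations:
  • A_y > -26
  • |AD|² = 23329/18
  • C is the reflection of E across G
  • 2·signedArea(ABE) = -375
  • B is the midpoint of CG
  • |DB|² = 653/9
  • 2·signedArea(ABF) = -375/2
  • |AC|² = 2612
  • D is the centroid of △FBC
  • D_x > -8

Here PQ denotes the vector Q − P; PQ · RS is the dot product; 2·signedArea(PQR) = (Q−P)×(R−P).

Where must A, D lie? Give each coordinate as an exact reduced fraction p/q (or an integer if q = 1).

1. A_x = 9  [2·signedArea(ABE) = -375 ∩ 2·signedArea(ABF) = -375/2]
2. A_y = -25  [2·signedArea(ABE) = -375 ∩ 2·signedArea(ABF) = -375/2]
   → A = (9, -25)
3. D_x = -43/6  [D is the centroid of △FBC]
4. D_y = 43/6  [D is the centroid of △FBC]
   → D = (-43/6, 43/6)

A = (9, -25)
D = (-43/6, 43/6)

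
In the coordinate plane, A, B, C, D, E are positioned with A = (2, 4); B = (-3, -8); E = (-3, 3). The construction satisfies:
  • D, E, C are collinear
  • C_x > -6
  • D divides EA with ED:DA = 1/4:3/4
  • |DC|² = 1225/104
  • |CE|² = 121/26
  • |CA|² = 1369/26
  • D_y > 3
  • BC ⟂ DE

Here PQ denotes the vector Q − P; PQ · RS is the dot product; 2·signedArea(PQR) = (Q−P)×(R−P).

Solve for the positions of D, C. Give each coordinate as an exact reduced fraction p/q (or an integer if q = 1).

C = (-133/26, 67/26)
D = (-7/4, 13/4)

1. D_x = -7/4  [D divides EA with ED:DA = 1/4:3/4]
2. D_y = 13/4  [D divides EA with ED:DA = 1/4:3/4]
   → D = (-7/4, 13/4)
3. C_x = -133/26  [D, E, C are collinear ∩ BC ⟂ DE]
4. C_y = 67/26  [D, E, C are collinear ∩ BC ⟂ DE]
   → C = (-133/26, 67/26)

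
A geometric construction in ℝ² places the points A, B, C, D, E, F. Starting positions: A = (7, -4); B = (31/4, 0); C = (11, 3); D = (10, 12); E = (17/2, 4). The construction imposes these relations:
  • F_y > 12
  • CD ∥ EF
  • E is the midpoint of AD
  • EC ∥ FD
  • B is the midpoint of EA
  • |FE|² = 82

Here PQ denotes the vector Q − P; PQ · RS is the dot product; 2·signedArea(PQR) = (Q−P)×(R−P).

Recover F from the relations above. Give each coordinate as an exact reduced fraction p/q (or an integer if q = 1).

F = (15/2, 13)

1. F_x = 15/2  [EC ∥ FD ∩ CD ∥ EF]
2. F_y = 13  [EC ∥ FD ∩ CD ∥ EF]
   → F = (15/2, 13)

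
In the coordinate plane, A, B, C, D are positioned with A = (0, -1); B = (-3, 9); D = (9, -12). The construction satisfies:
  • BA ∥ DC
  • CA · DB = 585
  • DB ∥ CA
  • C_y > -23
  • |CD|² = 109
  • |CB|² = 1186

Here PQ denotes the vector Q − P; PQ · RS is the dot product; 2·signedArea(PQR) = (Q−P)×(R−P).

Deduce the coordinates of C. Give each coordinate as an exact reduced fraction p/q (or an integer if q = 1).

C = (12, -22)

1. C_x = 12  [DB ∥ CA ∩ BA ∥ DC]
2. C_y = -22  [DB ∥ CA ∩ BA ∥ DC]
   → C = (12, -22)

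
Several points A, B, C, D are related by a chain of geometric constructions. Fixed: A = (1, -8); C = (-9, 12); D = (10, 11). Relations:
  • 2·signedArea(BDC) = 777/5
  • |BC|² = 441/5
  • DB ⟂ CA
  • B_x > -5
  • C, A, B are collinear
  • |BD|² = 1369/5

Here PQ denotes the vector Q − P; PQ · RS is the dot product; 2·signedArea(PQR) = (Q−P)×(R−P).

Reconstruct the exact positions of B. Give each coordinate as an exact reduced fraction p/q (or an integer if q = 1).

1. B_x = -24/5  [C, A, B are collinear ∩ DB ⟂ CA]
2. B_y = 18/5  [C, A, B are collinear ∩ DB ⟂ CA]
   → B = (-24/5, 18/5)

B = (-24/5, 18/5)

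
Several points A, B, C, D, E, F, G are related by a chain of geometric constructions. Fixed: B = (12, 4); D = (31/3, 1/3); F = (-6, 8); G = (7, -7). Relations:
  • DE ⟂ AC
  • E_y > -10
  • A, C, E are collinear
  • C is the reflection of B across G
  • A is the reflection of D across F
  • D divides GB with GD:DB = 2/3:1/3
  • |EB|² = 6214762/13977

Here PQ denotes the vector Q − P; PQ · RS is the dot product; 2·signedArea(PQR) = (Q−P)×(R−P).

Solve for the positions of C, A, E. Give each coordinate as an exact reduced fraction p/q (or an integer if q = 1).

A = (-67/3, 47/3)
C = (2, -18)
E = (-17911/4659, -46189/4659)

1. C_x = 2  [C is the reflection of B across G]
2. C_y = -18  [C is the reflection of B across G]
   → C = (2, -18)
3. A_x = -67/3  [A is the reflection of D across F]
4. A_y = 47/3  [A is the reflection of D across F]
   → A = (-67/3, 47/3)
5. E_x = -17911/4659  [A, C, E are collinear ∩ DE ⟂ AC]
6. E_y = -46189/4659  [A, C, E are collinear ∩ DE ⟂ AC]
   → E = (-17911/4659, -46189/4659)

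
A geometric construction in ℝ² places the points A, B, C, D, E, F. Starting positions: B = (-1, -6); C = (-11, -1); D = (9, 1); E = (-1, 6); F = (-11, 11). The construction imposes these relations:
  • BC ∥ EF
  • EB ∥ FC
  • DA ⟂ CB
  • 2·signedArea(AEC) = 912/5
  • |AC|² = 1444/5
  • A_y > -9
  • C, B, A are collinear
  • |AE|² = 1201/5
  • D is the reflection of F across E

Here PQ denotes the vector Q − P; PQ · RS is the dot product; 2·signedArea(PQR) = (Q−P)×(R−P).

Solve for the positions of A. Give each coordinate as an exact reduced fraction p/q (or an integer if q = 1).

1. A_x = 21/5  [C, B, A are collinear ∩ DA ⟂ CB]
2. A_y = -43/5  [C, B, A are collinear ∩ DA ⟂ CB]
   → A = (21/5, -43/5)

A = (21/5, -43/5)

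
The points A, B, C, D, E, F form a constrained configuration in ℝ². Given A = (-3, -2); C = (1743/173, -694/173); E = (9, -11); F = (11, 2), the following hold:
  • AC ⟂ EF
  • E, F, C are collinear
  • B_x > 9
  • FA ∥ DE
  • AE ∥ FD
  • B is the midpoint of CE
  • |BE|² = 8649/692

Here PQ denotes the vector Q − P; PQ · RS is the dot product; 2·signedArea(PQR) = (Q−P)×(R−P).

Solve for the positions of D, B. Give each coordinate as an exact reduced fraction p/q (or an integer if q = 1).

1. D_x = 23  [FA ∥ DE ∩ AE ∥ FD]
2. D_y = -7  [FA ∥ DE ∩ AE ∥ FD]
   → D = (23, -7)
3. B_x = 1650/173  [B is the midpoint of CE]
4. B_y = -2597/346  [B is the midpoint of CE]
   → B = (1650/173, -2597/346)

B = (1650/173, -2597/346)
D = (23, -7)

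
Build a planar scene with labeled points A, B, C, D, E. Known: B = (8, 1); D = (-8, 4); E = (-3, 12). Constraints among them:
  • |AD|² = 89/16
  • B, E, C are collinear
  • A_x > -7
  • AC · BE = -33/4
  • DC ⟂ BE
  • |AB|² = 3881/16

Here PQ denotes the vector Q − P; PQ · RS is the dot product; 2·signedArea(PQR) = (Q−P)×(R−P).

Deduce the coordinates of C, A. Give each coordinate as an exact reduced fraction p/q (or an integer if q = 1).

1. C_x = -3/2  [B, E, C are collinear ∩ DC ⟂ BE]
2. C_y = 21/2  [B, E, C are collinear ∩ DC ⟂ BE]
   → C = (-3/2, 21/2)
3. A_x = -27/4  [line 11·x + -11·y + 561/4 = 0 ∩ |AD|² = 89/16]
4. A_y = 6  [line 11·x + -11·y + 561/4 = 0 ∩ |AD|² = 89/16]
   → A = (-27/4, 6)

A = (-27/4, 6)
C = (-3/2, 21/2)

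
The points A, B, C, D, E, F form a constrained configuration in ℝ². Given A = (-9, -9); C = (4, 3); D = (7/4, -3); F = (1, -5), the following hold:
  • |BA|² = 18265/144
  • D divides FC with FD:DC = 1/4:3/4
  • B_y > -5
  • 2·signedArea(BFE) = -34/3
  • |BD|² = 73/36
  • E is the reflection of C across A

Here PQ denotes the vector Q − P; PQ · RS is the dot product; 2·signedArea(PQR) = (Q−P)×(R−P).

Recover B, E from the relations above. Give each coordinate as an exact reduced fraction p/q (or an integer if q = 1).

B = (5/4, -13/3)
E = (-22, -21)

1. E_x = -22  [E is the reflection of C across A]
2. E_y = -21  [E is the reflection of C across A]
   → E = (-22, -21)
3. B_x = 5/4  [line 16·x + -23·y + -359/3 = 0 ∩ |BA|² = 18265/144]
4. B_y = -13/3  [line 16·x + -23·y + -359/3 = 0 ∩ |BA|² = 18265/144]
   → B = (5/4, -13/3)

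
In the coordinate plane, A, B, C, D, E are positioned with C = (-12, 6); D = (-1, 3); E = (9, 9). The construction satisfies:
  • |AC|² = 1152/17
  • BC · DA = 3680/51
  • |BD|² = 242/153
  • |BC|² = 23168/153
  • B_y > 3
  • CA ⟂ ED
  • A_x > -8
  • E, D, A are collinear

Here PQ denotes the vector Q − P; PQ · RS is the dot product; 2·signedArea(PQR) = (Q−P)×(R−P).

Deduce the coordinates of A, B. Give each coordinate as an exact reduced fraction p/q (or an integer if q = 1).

A = (-132/17, -18/17)
B = (4/51, 62/17)

1. A_x = -132/17  [E, D, A are collinear ∩ CA ⟂ ED]
2. A_y = -18/17  [E, D, A are collinear ∩ CA ⟂ ED]
   → A = (-132/17, -18/17)
3. B_x = 4/51  [line 115/17·x + 69/17·y + -46/3 = 0 ∩ |BD|² = 242/153]
4. B_y = 62/17  [line 115/17·x + 69/17·y + -46/3 = 0 ∩ |BD|² = 242/153]
   → B = (4/51, 62/17)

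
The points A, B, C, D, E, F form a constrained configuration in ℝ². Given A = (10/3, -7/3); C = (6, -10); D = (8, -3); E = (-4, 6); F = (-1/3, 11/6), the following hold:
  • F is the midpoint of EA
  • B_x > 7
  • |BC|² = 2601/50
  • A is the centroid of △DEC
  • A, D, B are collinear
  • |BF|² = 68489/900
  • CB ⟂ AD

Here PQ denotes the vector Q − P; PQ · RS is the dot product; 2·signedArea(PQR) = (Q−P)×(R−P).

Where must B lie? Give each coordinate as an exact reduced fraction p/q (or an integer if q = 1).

B = (351/50, -143/50)

1. B_x = 351/50  [A, D, B are collinear ∩ CB ⟂ AD]
2. B_y = -143/50  [A, D, B are collinear ∩ CB ⟂ AD]
   → B = (351/50, -143/50)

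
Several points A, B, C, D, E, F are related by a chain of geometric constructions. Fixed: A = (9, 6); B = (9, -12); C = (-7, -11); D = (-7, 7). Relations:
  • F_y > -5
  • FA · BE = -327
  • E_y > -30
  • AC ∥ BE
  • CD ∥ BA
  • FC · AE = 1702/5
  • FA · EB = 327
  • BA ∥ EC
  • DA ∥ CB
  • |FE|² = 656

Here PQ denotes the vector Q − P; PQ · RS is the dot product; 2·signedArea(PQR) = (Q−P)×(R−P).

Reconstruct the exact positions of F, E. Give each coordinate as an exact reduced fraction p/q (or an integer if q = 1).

1. E_x = -7  [BA ∥ EC ∩ AC ∥ BE]
2. E_y = -29  [BA ∥ EC ∩ AC ∥ BE]
   → E = (-7, -29)
3. F_x = -3/5  [FC · AE = 1702/5 ∩ FA · BE = -327]
4. F_y = -21/5  [FC · AE = 1702/5 ∩ FA · BE = -327]
   → F = (-3/5, -21/5)

E = (-7, -29)
F = (-3/5, -21/5)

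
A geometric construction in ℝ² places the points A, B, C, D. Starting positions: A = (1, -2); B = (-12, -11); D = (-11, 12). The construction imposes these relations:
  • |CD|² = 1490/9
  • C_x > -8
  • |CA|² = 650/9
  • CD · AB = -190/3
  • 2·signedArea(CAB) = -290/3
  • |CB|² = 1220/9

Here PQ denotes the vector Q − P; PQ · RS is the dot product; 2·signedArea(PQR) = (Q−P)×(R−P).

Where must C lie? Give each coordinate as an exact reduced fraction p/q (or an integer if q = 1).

C = (-22/3, -1/3)

1. C_x = -22/3  [2·signedArea(CAB) = -290/3 ∩ CD · AB = -190/3]
2. C_y = -1/3  [2·signedArea(CAB) = -290/3 ∩ CD · AB = -190/3]
   → C = (-22/3, -1/3)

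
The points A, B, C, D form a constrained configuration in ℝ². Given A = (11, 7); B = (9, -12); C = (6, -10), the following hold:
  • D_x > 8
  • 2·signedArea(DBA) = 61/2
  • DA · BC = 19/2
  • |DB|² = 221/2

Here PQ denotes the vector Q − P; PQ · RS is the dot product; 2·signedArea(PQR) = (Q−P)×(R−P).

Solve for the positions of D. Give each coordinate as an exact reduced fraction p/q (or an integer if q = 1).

D = (17/2, -3/2)

1. D_x = 17/2  [2·signedArea(DBA) = 61/2 ∩ DA · BC = 19/2]
2. D_y = -3/2  [2·signedArea(DBA) = 61/2 ∩ DA · BC = 19/2]
   → D = (17/2, -3/2)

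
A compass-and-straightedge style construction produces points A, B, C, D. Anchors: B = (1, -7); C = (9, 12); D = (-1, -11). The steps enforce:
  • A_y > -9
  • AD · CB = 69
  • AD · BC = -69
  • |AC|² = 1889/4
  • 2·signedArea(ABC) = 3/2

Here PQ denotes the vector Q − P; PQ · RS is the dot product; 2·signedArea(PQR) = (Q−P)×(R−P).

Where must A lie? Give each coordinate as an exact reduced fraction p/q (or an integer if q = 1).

A = (1/2, -8)

1. A_x = 1/2  [AD · BC = -69 ∩ 2·signedArea(ABC) = 3/2]
2. A_y = -8  [AD · BC = -69 ∩ 2·signedArea(ABC) = 3/2]
   → A = (1/2, -8)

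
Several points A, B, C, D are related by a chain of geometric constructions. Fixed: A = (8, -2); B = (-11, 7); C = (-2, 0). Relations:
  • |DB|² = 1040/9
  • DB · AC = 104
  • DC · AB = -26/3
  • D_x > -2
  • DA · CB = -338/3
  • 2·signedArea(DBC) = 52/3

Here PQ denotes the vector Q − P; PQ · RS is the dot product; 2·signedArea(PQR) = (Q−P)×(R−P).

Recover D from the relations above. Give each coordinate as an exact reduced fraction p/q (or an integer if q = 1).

1. D_x = -5/3  [DB · AC = 104 ∩ DA · CB = -338/3]
2. D_y = 5/3  [DB · AC = 104 ∩ DA · CB = -338/3]
   → D = (-5/3, 5/3)

D = (-5/3, 5/3)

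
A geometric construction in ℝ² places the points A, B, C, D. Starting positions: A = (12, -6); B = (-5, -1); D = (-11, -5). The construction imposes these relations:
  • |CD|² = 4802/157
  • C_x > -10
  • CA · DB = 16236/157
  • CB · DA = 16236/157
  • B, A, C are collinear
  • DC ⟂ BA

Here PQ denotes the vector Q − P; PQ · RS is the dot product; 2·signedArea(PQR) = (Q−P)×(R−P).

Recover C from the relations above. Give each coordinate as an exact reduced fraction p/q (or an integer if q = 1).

1. C_x = -1482/157  [B, A, C are collinear ∩ DC ⟂ BA]
2. C_y = 48/157  [B, A, C are collinear ∩ DC ⟂ BA]
   → C = (-1482/157, 48/157)

C = (-1482/157, 48/157)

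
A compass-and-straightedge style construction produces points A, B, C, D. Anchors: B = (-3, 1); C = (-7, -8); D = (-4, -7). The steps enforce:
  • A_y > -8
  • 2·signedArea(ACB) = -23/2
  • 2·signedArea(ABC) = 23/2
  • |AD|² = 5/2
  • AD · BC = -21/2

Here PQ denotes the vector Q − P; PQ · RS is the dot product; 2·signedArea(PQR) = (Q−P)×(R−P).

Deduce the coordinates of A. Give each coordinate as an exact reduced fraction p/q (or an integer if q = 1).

A = (-11/2, -15/2)

1. A_x = -11/2  [AD · BC = -21/2 ∩ 2·signedArea(ACB) = -23/2]
2. A_y = -15/2  [AD · BC = -21/2 ∩ 2·signedArea(ACB) = -23/2]
   → A = (-11/2, -15/2)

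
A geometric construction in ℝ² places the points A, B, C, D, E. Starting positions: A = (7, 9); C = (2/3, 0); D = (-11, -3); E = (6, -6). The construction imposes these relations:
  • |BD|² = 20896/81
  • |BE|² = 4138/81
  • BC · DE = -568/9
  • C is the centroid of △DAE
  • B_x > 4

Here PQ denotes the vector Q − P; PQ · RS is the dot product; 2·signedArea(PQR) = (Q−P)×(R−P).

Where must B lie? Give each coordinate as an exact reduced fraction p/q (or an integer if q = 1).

B = (41/9, 1)

1. B_x = 41/9  [line -17·x + 3·y + 670/9 = 0 ∩ |BE|² = 4138/81]
2. B_y = 1  [line -17·x + 3·y + 670/9 = 0 ∩ |BE|² = 4138/81]
   → B = (41/9, 1)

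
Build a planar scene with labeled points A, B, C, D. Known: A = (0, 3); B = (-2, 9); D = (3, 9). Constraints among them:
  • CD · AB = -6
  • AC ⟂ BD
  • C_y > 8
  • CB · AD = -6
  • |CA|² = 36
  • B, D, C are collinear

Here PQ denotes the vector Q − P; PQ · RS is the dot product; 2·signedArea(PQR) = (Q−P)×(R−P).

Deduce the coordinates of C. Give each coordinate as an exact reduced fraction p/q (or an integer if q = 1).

1. C_x = 0  [B, D, C are collinear ∩ AC ⟂ BD]
2. C_y = 9  [B, D, C are collinear ∩ AC ⟂ BD]
   → C = (0, 9)

C = (0, 9)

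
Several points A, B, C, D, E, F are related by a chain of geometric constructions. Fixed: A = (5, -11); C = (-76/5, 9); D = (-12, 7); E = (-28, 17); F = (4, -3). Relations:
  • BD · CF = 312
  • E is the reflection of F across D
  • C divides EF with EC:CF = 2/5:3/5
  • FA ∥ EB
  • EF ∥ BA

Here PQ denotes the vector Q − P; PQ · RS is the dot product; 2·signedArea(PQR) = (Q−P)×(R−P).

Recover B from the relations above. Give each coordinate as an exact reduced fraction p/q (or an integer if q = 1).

1. B_x = -27  [EF ∥ BA ∩ FA ∥ EB]
2. B_y = 9  [EF ∥ BA ∩ FA ∥ EB]
   → B = (-27, 9)

B = (-27, 9)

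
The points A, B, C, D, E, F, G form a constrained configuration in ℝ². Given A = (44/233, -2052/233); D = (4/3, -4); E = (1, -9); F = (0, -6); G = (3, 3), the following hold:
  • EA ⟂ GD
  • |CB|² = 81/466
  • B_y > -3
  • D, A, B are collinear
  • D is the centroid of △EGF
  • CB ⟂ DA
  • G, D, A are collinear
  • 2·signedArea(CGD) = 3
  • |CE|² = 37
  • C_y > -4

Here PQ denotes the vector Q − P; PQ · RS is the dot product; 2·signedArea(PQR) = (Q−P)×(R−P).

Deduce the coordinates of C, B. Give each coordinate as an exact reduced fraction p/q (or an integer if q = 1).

B = (743/466, -1353/466)
C = (2, -3)

1. C_x = 2  [line 7·x + -5/3·y + -19 = 0 ∩ |CE|² = 37]
2. C_y = -3  [line 7·x + -5/3·y + -19 = 0 ∩ |CE|² = 37]
   → C = (2, -3)
3. B_x = 743/466  [D, A, B are collinear ∩ CB ⟂ DA]
4. B_y = -1353/466  [D, A, B are collinear ∩ CB ⟂ DA]
   → B = (743/466, -1353/466)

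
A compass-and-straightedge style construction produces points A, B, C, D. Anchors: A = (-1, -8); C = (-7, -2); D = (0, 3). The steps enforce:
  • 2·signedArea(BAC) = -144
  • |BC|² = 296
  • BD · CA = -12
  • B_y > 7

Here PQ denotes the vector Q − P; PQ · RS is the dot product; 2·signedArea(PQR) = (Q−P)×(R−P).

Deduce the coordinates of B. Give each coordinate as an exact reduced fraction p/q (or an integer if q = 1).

1. B_x = 7  [2·signedArea(BAC) = -144 ∩ BD · CA = -12]
2. B_y = 8  [2·signedArea(BAC) = -144 ∩ BD · CA = -12]
   → B = (7, 8)

B = (7, 8)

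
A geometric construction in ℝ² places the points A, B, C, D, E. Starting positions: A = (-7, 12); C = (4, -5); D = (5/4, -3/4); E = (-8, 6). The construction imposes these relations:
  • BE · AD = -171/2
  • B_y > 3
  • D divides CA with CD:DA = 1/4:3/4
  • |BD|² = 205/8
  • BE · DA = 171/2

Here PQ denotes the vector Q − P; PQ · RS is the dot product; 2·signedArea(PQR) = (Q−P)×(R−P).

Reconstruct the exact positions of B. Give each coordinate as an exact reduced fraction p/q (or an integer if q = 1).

1. B_x = -3/2  [line -33/4·x + 51/4·y + -57 = 0 ∩ |BD|² = 205/8]
2. B_y = 7/2  [line -33/4·x + 51/4·y + -57 = 0 ∩ |BD|² = 205/8]
   → B = (-3/2, 7/2)

B = (-3/2, 7/2)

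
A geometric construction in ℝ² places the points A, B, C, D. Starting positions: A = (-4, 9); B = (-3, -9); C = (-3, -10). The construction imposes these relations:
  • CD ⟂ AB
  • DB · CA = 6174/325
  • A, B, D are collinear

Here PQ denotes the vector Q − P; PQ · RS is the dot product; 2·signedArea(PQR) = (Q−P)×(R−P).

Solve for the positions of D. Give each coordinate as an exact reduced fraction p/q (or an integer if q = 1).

1. D_x = -957/325  [A, B, D are collinear ∩ CD ⟂ AB]
2. D_y = -3249/325  [A, B, D are collinear ∩ CD ⟂ AB]
   → D = (-957/325, -3249/325)

D = (-957/325, -3249/325)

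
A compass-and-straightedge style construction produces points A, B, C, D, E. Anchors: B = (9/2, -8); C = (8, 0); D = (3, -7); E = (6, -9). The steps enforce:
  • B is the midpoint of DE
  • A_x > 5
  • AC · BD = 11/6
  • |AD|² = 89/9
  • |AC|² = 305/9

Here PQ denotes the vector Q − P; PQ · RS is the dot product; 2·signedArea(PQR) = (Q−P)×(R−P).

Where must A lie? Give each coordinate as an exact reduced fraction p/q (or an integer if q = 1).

1. A_x = 17/3  [line 3/2·x + -1·y + -83/6 = 0 ∩ |AD|² = 89/9]
2. A_y = -16/3  [line 3/2·x + -1·y + -83/6 = 0 ∩ |AD|² = 89/9]
   → A = (17/3, -16/3)

A = (17/3, -16/3)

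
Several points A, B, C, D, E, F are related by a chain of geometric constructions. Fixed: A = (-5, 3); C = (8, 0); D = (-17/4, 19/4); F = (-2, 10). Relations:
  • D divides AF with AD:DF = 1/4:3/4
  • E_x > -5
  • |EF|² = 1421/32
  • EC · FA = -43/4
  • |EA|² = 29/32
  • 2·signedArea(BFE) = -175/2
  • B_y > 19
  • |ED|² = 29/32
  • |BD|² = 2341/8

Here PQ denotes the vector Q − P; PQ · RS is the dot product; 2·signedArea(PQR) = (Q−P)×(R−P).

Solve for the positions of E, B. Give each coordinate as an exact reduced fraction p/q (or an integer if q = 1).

1. E_x = -37/8  [line 3·x + 7·y + -53/4 = 0 ∩ |ED|² = 29/32]
2. E_y = 31/8  [line 3·x + 7·y + -53/4 = 0 ∩ |ED|² = 29/32]
   → E = (-37/8, 31/8)
3. B_x = -12  [line 49/8·x + -21/8·y + 126 = 0 ∩ |BD|² = 2341/8]
4. B_y = 20  [line 49/8·x + -21/8·y + 126 = 0 ∩ |BD|² = 2341/8]
   → B = (-12, 20)

B = (-12, 20)
E = (-37/8, 31/8)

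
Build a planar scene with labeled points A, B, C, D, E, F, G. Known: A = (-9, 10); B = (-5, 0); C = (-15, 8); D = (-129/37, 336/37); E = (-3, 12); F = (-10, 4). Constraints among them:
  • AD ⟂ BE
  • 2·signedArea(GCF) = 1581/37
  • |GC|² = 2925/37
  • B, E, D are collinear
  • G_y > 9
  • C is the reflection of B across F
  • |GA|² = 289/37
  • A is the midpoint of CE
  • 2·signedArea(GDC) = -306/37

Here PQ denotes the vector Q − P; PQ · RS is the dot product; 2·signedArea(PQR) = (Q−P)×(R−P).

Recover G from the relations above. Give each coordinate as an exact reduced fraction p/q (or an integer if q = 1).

G = (-231/37, 353/37)

1. G_x = -231/37  [2·signedArea(GCF) = 1581/37 ∩ 2·signedArea(GDC) = -306/37]
2. G_y = 353/37  [2·signedArea(GCF) = 1581/37 ∩ 2·signedArea(GDC) = -306/37]
   → G = (-231/37, 353/37)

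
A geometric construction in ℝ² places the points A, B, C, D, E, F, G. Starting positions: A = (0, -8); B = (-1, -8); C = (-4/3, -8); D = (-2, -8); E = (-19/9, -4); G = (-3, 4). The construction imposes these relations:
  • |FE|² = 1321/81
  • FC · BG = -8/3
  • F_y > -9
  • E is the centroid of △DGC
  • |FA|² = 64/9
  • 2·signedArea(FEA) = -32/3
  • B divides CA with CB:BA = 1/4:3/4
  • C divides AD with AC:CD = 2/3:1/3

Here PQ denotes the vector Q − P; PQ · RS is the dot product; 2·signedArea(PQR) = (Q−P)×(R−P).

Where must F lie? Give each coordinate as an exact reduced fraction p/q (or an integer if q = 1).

F = (-8/3, -8)

1. F_x = -8/3  [2·signedArea(FEA) = -32/3 ∩ FC · BG = -8/3]
2. F_y = -8  [2·signedArea(FEA) = -32/3 ∩ FC · BG = -8/3]
   → F = (-8/3, -8)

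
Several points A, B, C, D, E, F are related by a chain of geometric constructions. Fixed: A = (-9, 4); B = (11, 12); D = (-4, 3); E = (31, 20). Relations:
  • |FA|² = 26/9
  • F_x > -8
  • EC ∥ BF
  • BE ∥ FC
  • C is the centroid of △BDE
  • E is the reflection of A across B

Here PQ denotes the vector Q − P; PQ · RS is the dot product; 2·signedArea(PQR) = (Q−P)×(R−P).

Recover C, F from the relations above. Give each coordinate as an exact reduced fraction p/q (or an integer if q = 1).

1. C_x = 38/3  [C is the centroid of △BDE]
2. C_y = 35/3  [C is the centroid of △BDE]
   → C = (38/3, 35/3)
3. F_x = -22/3  [BE ∥ FC ∩ EC ∥ BF]
4. F_y = 11/3  [BE ∥ FC ∩ EC ∥ BF]
   → F = (-22/3, 11/3)

C = (38/3, 35/3)
F = (-22/3, 11/3)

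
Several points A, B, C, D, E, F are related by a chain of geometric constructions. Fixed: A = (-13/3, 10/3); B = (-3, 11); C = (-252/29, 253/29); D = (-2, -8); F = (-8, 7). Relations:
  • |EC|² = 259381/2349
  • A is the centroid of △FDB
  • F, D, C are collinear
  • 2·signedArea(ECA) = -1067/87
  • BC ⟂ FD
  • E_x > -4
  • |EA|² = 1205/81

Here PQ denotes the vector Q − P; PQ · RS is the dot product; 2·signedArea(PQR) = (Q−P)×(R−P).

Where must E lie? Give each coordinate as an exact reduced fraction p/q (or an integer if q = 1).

E = (-32/9, -4/9)

1. E_x = -32/9  [line 469/87·x + 379/87·y + 612/29 = 0 ∩ |EA|² = 1205/81]
2. E_y = -4/9  [line 469/87·x + 379/87·y + 612/29 = 0 ∩ |EA|² = 1205/81]
   → E = (-32/9, -4/9)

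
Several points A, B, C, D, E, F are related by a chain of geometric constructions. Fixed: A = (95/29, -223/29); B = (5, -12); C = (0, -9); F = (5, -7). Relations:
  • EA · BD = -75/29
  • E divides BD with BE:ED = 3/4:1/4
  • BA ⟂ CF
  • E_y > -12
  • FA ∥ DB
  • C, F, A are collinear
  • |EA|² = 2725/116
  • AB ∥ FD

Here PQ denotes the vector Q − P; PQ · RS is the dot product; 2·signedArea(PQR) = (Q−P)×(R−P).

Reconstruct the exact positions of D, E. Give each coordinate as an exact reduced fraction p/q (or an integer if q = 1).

D = (195/29, -328/29)
E = (365/58, -333/29)

1. D_x = 195/29  [FA ∥ DB ∩ AB ∥ FD]
2. D_y = -328/29  [FA ∥ DB ∩ AB ∥ FD]
   → D = (195/29, -328/29)
3. E_x = 365/58  [E divides BD with BE:ED = 3/4:1/4]
4. E_y = -333/29  [E divides BD with BE:ED = 3/4:1/4]
   → E = (365/58, -333/29)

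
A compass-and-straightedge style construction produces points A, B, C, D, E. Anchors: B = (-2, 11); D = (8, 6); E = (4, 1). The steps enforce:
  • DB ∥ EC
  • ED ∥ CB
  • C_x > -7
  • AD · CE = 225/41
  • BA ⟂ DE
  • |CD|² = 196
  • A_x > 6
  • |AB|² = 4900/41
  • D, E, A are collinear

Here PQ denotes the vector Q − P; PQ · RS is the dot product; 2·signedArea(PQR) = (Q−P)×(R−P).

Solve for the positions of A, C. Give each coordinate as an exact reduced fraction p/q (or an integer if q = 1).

1. A_x = 268/41  [D, E, A are collinear ∩ BA ⟂ DE]
2. A_y = 171/41  [D, E, A are collinear ∩ BA ⟂ DE]
   → A = (268/41, 171/41)
3. C_x = -6  [ED ∥ CB ∩ DB ∥ EC]
4. C_y = 6  [ED ∥ CB ∩ DB ∥ EC]
   → C = (-6, 6)

A = (268/41, 171/41)
C = (-6, 6)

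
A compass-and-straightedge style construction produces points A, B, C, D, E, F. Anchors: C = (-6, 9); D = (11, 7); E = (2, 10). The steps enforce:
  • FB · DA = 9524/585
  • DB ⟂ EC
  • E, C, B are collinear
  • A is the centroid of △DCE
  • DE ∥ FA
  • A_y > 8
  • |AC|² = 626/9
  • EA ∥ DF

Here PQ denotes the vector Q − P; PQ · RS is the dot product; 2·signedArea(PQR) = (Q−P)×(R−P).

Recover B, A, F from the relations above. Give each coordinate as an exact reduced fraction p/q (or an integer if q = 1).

A = (7/3, 26/3)
B = (682/65, 719/65)
F = (34/3, 17/3)

1. B_x = 682/65  [E, C, B are collinear ∩ DB ⟂ EC]
2. B_y = 719/65  [E, C, B are collinear ∩ DB ⟂ EC]
   → B = (682/65, 719/65)
3. A_x = 7/3  [A is the centroid of △DCE]
4. A_y = 26/3  [A is the centroid of △DCE]
   → A = (7/3, 26/3)
5. F_x = 34/3  [DE ∥ FA ∩ EA ∥ DF]
6. F_y = 17/3  [DE ∥ FA ∩ EA ∥ DF]
   → F = (34/3, 17/3)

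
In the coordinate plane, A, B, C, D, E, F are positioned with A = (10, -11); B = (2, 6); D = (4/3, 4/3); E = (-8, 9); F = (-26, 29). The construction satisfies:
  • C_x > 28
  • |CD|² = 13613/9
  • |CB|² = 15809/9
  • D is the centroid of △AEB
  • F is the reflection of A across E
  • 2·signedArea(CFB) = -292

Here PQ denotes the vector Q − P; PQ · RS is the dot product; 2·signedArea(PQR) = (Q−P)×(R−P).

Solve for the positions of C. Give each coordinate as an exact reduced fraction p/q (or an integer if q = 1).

1. C_x = 86/3  [line 23·x + 28·y + 78 = 0 ∩ |CD|² = 13613/9]
2. C_y = -79/3  [line 23·x + 28·y + 78 = 0 ∩ |CD|² = 13613/9]
   → C = (86/3, -79/3)

C = (86/3, -79/3)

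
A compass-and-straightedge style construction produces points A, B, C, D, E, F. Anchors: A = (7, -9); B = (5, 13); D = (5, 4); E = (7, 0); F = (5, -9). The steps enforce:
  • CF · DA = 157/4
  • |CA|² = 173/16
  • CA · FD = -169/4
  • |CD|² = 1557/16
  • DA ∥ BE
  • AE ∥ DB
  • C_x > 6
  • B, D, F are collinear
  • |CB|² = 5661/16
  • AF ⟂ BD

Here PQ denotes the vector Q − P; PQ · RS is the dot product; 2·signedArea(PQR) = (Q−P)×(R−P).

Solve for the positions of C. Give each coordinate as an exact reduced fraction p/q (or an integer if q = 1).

C = (13/2, -23/4)

1. C_x = 13/2  [CF · DA = 157/4 ∩ CA · FD = -169/4]
2. C_y = -23/4  [CF · DA = 157/4 ∩ CA · FD = -169/4]
   → C = (13/2, -23/4)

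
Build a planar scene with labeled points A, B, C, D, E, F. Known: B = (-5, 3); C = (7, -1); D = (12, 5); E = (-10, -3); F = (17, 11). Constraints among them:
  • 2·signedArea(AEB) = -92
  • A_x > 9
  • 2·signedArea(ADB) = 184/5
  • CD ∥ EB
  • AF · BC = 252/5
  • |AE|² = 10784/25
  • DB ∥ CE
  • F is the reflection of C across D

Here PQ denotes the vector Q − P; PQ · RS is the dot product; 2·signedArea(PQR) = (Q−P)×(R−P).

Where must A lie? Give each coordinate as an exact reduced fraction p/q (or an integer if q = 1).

1. A_x = 10  [2·signedArea(AEB) = -92 ∩ 2·signedArea(ADB) = 184/5]
2. A_y = 13/5  [2·signedArea(AEB) = -92 ∩ 2·signedArea(ADB) = 184/5]
   → A = (10, 13/5)

A = (10, 13/5)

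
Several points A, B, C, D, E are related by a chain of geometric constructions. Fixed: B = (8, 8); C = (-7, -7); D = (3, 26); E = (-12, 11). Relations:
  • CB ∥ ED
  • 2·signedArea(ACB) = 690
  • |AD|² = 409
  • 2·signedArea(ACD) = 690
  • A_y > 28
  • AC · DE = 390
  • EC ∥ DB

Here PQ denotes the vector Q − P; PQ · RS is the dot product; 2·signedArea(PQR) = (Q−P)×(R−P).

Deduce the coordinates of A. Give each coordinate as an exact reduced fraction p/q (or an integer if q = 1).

A = (-17, 29)

1. A_x = -17  [2·signedArea(ACB) = 690 ∩ AC · DE = 390]
2. A_y = 29  [2·signedArea(ACB) = 690 ∩ AC · DE = 390]
   → A = (-17, 29)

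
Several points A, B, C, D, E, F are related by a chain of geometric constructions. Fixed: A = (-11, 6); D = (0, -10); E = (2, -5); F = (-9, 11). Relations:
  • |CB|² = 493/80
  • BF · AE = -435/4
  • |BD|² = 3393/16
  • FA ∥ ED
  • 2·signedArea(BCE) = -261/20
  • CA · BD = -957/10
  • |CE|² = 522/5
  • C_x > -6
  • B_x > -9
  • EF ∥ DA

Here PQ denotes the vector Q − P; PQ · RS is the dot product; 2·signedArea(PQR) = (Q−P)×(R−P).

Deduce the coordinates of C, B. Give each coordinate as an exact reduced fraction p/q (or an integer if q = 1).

B = (-33/4, 2)
C = (-29/5, 8/5)

1. B_x = -33/4  [line -13·x + 11·y + -517/4 = 0 ∩ |BD|² = 3393/16]
2. B_y = 2  [line -13·x + 11·y + -517/4 = 0 ∩ |BD|² = 3393/16]
   → B = (-33/4, 2)
3. C_x = -29/5  [CA · BD = -957/10 ∩ 2·signedArea(BCE) = -261/20]
4. C_y = 8/5  [CA · BD = -957/10 ∩ 2·signedArea(BCE) = -261/20]
   → C = (-29/5, 8/5)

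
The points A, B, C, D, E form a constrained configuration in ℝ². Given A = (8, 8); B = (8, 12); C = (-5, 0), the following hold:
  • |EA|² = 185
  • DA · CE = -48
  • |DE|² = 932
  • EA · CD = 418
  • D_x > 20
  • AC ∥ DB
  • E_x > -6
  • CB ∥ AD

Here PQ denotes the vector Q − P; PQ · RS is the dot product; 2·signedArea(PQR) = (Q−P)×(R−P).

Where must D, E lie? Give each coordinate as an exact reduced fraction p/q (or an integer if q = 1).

1. D_x = 21  [AC ∥ DB ∩ CB ∥ AD]
2. D_y = 20  [AC ∥ DB ∩ CB ∥ AD]
   → D = (21, 20)
3. E_x = -5  [EA · CD = 418 ∩ DA · CE = -48]
4. E_y = 4  [EA · CD = 418 ∩ DA · CE = -48]
   → E = (-5, 4)

D = (21, 20)
E = (-5, 4)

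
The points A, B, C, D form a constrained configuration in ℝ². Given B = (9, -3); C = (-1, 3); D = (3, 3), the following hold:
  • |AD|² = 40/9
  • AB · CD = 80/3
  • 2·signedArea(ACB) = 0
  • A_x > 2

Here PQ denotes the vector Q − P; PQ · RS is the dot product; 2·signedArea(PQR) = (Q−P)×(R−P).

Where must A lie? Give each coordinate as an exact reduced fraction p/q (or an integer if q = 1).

A = (7/3, 1)

1. A_x = 7/3  [2·signedArea(ACB) = 0 ∩ AB · CD = 80/3]
2. A_y = 1  [2·signedArea(ACB) = 0 ∩ AB · CD = 80/3]
   → A = (7/3, 1)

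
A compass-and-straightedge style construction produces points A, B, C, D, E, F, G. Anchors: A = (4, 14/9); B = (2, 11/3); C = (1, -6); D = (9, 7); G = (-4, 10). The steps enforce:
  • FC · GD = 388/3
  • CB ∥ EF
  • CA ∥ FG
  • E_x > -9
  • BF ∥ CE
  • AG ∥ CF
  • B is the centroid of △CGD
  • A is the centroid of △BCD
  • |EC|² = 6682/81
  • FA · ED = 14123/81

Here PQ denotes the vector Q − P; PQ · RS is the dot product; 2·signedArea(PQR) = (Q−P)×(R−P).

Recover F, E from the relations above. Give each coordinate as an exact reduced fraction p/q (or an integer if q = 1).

E = (-8, -65/9)
F = (-7, 22/9)

1. F_x = -7  [CA ∥ FG ∩ AG ∥ CF]
2. F_y = 22/9  [CA ∥ FG ∩ AG ∥ CF]
   → F = (-7, 22/9)
3. E_x = -8  [CB ∥ EF ∩ BF ∥ CE]
4. E_y = -65/9  [CB ∥ EF ∩ BF ∥ CE]
   → E = (-8, -65/9)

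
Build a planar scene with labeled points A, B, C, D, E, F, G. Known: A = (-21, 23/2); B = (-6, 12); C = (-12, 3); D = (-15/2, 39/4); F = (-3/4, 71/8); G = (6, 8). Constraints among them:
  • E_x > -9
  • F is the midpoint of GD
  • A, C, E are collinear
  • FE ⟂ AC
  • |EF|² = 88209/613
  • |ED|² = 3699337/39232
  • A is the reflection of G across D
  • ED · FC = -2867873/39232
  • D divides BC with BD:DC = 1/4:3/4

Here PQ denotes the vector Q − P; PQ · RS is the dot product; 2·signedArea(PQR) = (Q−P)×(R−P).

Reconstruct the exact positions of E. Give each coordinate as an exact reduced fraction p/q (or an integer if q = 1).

1. E_x = -22035/2452  [A, C, E are collinear ∩ FE ⟂ AC]
2. E_y = 755/4904  [A, C, E are collinear ∩ FE ⟂ AC]
   → E = (-22035/2452, 755/4904)

E = (-22035/2452, 755/4904)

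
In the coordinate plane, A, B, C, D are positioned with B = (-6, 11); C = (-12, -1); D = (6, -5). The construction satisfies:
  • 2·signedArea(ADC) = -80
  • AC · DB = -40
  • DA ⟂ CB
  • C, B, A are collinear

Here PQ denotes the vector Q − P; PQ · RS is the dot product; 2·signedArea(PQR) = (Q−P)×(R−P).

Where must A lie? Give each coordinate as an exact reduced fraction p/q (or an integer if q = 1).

1. A_x = -10  [C, B, A are collinear ∩ DA ⟂ CB]
2. A_y = 3  [C, B, A are collinear ∩ DA ⟂ CB]
   → A = (-10, 3)

A = (-10, 3)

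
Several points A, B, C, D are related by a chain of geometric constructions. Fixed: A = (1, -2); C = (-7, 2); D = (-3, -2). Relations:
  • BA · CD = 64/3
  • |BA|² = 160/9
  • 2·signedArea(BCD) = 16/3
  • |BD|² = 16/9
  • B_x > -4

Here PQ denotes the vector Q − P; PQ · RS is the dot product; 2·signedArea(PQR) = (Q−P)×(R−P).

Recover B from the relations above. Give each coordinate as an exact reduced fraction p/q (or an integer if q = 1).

1. B_x = -3  [BA · CD = 64/3 ∩ 2·signedArea(BCD) = 16/3]
2. B_y = -2/3  [BA · CD = 64/3 ∩ 2·signedArea(BCD) = 16/3]
   → B = (-3, -2/3)

B = (-3, -2/3)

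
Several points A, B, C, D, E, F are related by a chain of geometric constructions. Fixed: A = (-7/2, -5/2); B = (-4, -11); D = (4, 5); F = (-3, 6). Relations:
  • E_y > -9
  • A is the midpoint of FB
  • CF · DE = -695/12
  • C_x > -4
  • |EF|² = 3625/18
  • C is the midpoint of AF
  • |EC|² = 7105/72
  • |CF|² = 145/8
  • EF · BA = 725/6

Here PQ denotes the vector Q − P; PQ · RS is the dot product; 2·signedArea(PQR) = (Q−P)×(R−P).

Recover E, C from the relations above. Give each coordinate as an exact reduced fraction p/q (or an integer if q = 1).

C = (-13/4, 7/4)
E = (-23/6, -49/6)

1. E_x = -23/6  [line -1/2·x + -17/2·y + -214/3 = 0 ∩ |EF|² = 3625/18]
2. E_y = -49/6  [line -1/2·x + -17/2·y + -214/3 = 0 ∩ |EF|² = 3625/18]
   → E = (-23/6, -49/6)
3. C_x = -13/4  [C is the midpoint of AF]
4. C_y = 7/4  [C is the midpoint of AF]
   → C = (-13/4, 7/4)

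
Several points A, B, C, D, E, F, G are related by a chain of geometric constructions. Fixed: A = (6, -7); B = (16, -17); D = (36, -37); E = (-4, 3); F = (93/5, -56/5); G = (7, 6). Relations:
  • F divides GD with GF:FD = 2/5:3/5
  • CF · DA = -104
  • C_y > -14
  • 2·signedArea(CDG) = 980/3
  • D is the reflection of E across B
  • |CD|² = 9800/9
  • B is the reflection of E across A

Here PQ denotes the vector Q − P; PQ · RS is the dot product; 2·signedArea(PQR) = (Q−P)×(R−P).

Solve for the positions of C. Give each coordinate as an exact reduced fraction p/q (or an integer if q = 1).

1. C_x = 38/3  [CF · DA = -104 ∩ 2·signedArea(CDG) = 980/3]
2. C_y = -41/3  [CF · DA = -104 ∩ 2·signedArea(CDG) = 980/3]
   → C = (38/3, -41/3)

C = (38/3, -41/3)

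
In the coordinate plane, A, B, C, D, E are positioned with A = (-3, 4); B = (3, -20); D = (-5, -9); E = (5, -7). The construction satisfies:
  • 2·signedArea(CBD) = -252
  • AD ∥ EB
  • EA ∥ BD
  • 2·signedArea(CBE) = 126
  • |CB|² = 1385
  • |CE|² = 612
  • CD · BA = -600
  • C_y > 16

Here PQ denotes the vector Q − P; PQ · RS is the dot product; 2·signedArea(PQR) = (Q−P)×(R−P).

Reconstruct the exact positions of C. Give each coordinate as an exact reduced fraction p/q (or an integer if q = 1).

C = (-1, 17)

1. C_x = -1  [CD · BA = -600 ∩ 2·signedArea(CBD) = -252]
2. C_y = 17  [CD · BA = -600 ∩ 2·signedArea(CBD) = -252]
   → C = (-1, 17)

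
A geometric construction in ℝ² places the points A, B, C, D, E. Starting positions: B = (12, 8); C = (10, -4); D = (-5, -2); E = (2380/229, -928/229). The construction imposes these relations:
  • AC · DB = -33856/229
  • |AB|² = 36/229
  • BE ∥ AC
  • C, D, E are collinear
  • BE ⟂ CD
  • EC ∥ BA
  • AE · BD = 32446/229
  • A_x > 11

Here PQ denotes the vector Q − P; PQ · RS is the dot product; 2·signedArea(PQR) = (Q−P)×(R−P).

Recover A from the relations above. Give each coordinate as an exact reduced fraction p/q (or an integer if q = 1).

A = (2658/229, 1844/229)

1. A_x = 2658/229  [BE ∥ AC ∩ EC ∥ BA]
2. A_y = 1844/229  [BE ∥ AC ∩ EC ∥ BA]
   → A = (2658/229, 1844/229)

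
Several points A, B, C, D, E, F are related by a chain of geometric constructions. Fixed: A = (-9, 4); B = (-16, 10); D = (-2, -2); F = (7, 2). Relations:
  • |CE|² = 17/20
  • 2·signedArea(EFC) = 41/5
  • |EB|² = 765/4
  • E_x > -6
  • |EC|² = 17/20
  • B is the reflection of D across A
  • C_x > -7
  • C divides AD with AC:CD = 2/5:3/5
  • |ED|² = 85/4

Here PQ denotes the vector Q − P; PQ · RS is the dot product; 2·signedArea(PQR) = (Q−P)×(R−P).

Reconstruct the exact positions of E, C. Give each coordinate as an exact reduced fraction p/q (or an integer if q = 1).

C = (-31/5, 8/5)
E = (-11/2, 1)

1. C_x = -31/5  [C divides AD with AC:CD = 2/5:3/5]
2. C_y = 8/5  [C divides AD with AC:CD = 2/5:3/5]
   → C = (-31/5, 8/5)
3. E_x = -11/2  [line 2/5·x + -66/5·y + 77/5 = 0 ∩ |EC|² = 17/20]
4. E_y = 1  [line 2/5·x + -66/5·y + 77/5 = 0 ∩ |EC|² = 17/20]
   → E = (-11/2, 1)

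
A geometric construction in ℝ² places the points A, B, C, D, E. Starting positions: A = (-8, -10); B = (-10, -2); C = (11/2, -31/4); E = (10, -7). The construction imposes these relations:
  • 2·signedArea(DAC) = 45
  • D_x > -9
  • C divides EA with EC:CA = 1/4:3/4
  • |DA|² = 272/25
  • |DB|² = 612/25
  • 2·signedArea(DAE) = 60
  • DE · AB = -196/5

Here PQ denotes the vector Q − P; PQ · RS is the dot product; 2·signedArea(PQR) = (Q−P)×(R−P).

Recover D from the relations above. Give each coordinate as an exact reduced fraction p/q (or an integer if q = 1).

D = (-44/5, -34/5)

1. D_x = -44/5  [2·signedArea(DAC) = 45 ∩ DE · AB = -196/5]
2. D_y = -34/5  [2·signedArea(DAC) = 45 ∩ DE · AB = -196/5]
   → D = (-44/5, -34/5)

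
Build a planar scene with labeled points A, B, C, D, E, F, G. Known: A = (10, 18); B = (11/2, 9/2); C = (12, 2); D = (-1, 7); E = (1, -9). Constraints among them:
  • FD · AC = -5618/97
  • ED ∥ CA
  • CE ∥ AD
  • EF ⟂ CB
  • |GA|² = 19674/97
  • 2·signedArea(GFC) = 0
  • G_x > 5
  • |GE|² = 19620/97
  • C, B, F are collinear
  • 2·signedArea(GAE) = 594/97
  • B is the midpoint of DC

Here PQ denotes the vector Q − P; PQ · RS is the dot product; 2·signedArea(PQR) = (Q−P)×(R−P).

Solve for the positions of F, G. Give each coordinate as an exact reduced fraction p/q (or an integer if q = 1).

1. F_x = 592/97  [C, B, F are collinear ∩ EF ⟂ CB]
2. F_y = 414/97  [C, B, F are collinear ∩ EF ⟂ CB]
   → F = (592/97, 414/97)
3. G_x = 553/97  [2·signedArea(GFC) = 0 ∩ 2·signedArea(GAE) = 594/97]
4. G_y = 429/97  [2·signedArea(GFC) = 0 ∩ 2·signedArea(GAE) = 594/97]
   → G = (553/97, 429/97)

F = (592/97, 414/97)
G = (553/97, 429/97)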